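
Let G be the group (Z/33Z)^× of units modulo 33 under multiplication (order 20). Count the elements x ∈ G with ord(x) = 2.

The elements of order 2 are: 10, 23, 32.
That's 3.

3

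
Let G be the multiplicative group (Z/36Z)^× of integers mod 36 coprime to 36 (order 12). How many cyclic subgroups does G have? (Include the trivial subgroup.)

8

A cyclic subgroup of order d is generated by each of its φ(d) elements of order d, so the cyclic subgroups of order d number (#elements of order d)/φ(d).
Cyclic subgroups by order — order 1: 1; order 2: 3; order 3: 1; order 6: 3.
Total: 8.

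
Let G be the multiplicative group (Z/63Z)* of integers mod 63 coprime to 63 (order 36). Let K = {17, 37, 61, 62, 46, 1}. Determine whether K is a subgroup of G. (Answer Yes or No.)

No

17 ∈ K but its inverse 26 ∉ K, so K is not a subgroup.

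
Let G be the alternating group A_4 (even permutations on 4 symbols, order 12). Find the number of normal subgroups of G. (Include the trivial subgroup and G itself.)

G has 10 subgroups. Checking conjugation-invariance by order — order 1: 1/1 normal; order 2: 0/3 normal; order 3: 0/4 normal; order 4: 1/1 normal; order 12: 1/1 normal.
Total normal subgroups: 3.

3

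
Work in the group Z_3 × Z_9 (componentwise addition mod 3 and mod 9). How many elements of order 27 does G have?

0

An element (a,b) has order lcm(ord(a), ord(b)); count pairs with lcm equal to 27.
Enumerating gives 0 such elements.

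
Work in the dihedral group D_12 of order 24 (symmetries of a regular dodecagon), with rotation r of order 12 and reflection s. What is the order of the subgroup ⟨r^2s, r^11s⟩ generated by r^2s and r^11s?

8

|⟨r^2s⟩| = 2 and |⟨r^11s⟩| = 2, so |H| is a multiple of lcm(2, 2) = 2 and divides |G| = 24.
Closing under the operation: H = {e, r^3, r^6, r^9, r^2s, r^5s, r^8s, r^11s}, so |H| = 8.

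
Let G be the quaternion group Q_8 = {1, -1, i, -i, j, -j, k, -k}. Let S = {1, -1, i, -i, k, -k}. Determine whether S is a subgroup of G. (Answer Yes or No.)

|S| = 6 does not divide |G| = 8, so by Lagrange S is not a subgroup.

No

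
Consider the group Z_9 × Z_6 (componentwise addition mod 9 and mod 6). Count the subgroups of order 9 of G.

|G| = 54 and 9 | 54, so subgroups of order 9 are possible by Lagrange.
The subgroups of order 9 are: {(0,0), (0,2), (0,4), (3,0), (3,2), (3,4), (6,0), (6,2), (6,4)}; {(0,0), (1,0), (2,0), (3,0), (4,0), (5,0), (6,0), (7,0), (8,0)}; {(0,0), (1,2), (2,4), (3,0), (4,2), (5,4), (6,0), (7,2), (8,4)}; {(0,0), (1,4), (2,2), (3,0), (4,4), (5,2), (6,0), (7,4), (8,2)}.
So G has 4 subgroups of order 9.

4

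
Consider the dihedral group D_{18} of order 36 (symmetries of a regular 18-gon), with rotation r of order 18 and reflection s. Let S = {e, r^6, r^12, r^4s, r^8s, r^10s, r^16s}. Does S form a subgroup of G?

No

|S| = 7 does not divide |G| = 36, so by Lagrange S is not a subgroup.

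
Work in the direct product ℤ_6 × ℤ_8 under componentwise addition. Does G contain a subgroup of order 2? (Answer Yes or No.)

2 | 48. A subgroup of order 2 is {(0,0), (0,4)}.

Yes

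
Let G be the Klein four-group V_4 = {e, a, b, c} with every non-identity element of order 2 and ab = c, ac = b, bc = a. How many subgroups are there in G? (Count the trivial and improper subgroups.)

|G| = 4, so by Lagrange every subgroup order divides 4. Divisors: 1, 2, 4.
Subgroups by order — order 1: 1; order 2: 3; order 4: 1.
Total: 1 + 3 + 1 = 5.

5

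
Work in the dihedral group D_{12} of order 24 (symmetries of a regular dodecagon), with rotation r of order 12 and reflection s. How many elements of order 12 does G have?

4

The elements of order 12 are: r, r^5, r^7, r^11.
That's 4.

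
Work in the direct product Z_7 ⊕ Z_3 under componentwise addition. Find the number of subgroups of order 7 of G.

|G| = 21 and 7 | 21, so subgroups of order 7 are possible by Lagrange.
The subgroups of order 7 are: {(0,0), (1,0), (2,0), (3,0), (4,0), (5,0), (6,0)}.
So G has 1 subgroup of order 7.

1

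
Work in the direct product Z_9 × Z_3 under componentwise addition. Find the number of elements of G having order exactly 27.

0

An element (a,b) has order lcm(ord(a), ord(b)); count pairs with lcm equal to 27.
Enumerating gives 0 such elements.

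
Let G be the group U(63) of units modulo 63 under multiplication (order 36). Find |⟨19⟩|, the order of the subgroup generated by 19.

Compute successive powers of 19 mod 63: 19, 46, 55, 37, 10, 1; 19^6 ≡ 1 (mod 63).
So |⟨19⟩| = 6.

6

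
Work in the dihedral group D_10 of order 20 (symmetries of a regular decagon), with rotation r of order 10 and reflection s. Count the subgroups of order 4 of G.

5

|G| = 20 and 4 | 20, so subgroups of order 4 are possible by Lagrange.
The subgroups of order 4 are: {e, r^5, r^2s, r^7s}; {e, r^5, r^3s, r^8s}; {e, r^5, r^4s, r^9s}; {e, r^5, s, r^5s}; … (5 in all).
So G has 5 subgroups of order 4.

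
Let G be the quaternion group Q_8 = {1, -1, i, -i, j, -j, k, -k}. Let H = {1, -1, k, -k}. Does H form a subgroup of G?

Yes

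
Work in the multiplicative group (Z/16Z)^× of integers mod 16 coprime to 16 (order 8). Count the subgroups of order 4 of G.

3

|G| = 8 and 4 | 8, so subgroups of order 4 are possible by Lagrange.
The subgroups of order 4 are: {1, 3, 9, 11}; {1, 5, 9, 13}; {1, 7, 9, 15}.
So G has 3 subgroups of order 4.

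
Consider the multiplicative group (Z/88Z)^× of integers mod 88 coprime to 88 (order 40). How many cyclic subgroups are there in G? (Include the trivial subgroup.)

A cyclic subgroup of order d is generated by each of its φ(d) elements of order d, so the cyclic subgroups of order d number (#elements of order d)/φ(d).
Cyclic subgroups by order — order 1: 1; order 2: 7; order 5: 1; order 10: 7.
Total: 16.

16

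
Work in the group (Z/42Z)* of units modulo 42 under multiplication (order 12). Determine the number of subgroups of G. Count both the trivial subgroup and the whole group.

10

|G| = 12, so by Lagrange every subgroup order divides 12. Divisors: 1, 2, 3, 4, 6, 12.
Subgroups by order — order 1: 1; order 2: 3; order 3: 1; order 4: 1; order 6: 3; order 12: 1.
Total: 1 + 3 + 1 + 1 + 3 + 1 = 10.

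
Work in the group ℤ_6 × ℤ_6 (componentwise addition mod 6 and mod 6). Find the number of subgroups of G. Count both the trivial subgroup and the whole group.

30

|G| = 36, so by Lagrange every subgroup order divides 36. Divisors: 1, 2, 3, 4, 6, 9, 12, 18, 36.
Subgroups by order — order 1: 1; order 2: 3; order 3: 4; order 4: 1; order 6: 12; order 9: 1; order 12: 4; order 18: 3; order 36: 1.
Total: 1 + 3 + 4 + 1 + 12 + 1 + 4 + 3 + 1 = 30.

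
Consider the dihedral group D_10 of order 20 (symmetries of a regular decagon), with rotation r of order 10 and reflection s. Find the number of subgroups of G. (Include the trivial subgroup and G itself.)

|G| = 20, so by Lagrange every subgroup order divides 20. Divisors: 1, 2, 4, 5, 10, 20.
Subgroups by order — order 1: 1; order 2: 11; order 4: 5; order 5: 1; order 10: 3; order 20: 1.
Total: 1 + 11 + 5 + 1 + 3 + 1 = 22.

22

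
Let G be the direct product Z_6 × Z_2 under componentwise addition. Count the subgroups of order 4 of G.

1

|G| = 12 and 4 | 12, so subgroups of order 4 are possible by Lagrange.
The subgroups of order 4 are: {(0,0), (0,1), (3,0), (3,1)}.
So G has 1 subgroup of order 4.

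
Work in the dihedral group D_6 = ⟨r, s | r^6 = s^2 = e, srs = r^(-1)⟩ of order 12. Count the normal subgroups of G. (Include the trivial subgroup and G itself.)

7

G has 16 subgroups. Checking conjugation-invariance by order — order 1: 1/1 normal; order 2: 1/7 normal; order 3: 1/1 normal; order 4: 0/3 normal; order 6: 3/3 normal; order 12: 1/1 normal.
Total normal subgroups: 7.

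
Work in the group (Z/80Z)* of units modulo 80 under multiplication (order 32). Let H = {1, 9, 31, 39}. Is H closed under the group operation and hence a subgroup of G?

|H| = 4 divides |G| = 32, consistent with Lagrange.
H contains the identity, every element's inverse is in H, and H is closed under ·: it is a subgroup.

Yes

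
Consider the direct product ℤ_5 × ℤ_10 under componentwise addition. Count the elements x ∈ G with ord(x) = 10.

24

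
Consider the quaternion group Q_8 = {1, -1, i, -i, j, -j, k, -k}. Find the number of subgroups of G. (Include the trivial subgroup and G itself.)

6

|G| = 8, so by Lagrange every subgroup order divides 8. Divisors: 1, 2, 4, 8.
Subgroups by order — order 1: 1; order 2: 1; order 4: 3; order 8: 1.
Total: 1 + 1 + 3 + 1 = 6.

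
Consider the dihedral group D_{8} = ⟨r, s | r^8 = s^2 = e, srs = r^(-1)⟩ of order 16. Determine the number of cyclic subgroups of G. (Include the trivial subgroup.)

12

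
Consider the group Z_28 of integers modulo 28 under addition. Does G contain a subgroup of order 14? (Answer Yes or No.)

Yes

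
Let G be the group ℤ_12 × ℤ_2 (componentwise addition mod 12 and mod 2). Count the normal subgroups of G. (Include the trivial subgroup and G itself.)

G is abelian, so every subgroup is normal.
G has 16 subgroups in total, hence 16 normal subgroups.

16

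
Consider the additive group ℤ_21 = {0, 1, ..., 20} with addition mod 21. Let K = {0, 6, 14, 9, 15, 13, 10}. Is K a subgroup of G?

No

9 ∈ K but its inverse 12 ∉ K, so K is not a subgroup.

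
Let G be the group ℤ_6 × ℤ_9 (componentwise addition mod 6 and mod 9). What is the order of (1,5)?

18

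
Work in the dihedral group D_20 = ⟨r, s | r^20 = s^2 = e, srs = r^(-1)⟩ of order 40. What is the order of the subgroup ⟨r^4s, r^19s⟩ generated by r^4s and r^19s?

|⟨r^4s⟩| = 2 and |⟨r^19s⟩| = 2, so |H| is a multiple of lcm(2, 2) = 2 and divides |G| = 40.
Closing under the operation: H = {e, r^5, r^10, r^15, r^4s, r^9s, r^14s, r^19s}, so |H| = 8.

8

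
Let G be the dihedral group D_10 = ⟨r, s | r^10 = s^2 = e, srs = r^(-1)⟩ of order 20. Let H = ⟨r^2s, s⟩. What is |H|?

10

|⟨r^2s⟩| = 2 and |⟨s⟩| = 2, so |H| is a multiple of lcm(2, 2) = 2 and divides |G| = 20.
Closing under the operation: H = {e, r^2, r^4, r^6, r^8, s, r^2s, r^4s, r^6s, r^8s}, so |H| = 10.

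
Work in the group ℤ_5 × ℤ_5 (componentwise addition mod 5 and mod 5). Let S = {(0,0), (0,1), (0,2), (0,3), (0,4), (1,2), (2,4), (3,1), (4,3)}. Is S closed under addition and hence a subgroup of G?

|S| = 9 does not divide |G| = 25, so by Lagrange S is not a subgroup.

No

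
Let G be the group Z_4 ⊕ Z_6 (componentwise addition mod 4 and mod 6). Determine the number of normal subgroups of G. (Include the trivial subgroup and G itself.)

16

G is abelian, so every subgroup is normal.
G has 16 subgroups in total, hence 16 normal subgroups.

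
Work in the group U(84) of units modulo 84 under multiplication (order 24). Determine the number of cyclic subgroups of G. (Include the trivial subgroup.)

Group the elements of G by the cyclic subgroup they generate; each cyclic subgroup of order d accounts for φ(d) elements.
Cyclic subgroups by order — order 1: 1; order 2: 7; order 3: 1; order 6: 7.
Total: 16.

16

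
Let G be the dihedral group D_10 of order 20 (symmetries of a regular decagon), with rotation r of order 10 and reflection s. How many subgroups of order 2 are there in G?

|G| = 20 and 2 | 20, so subgroups of order 2 are possible by Lagrange.
The subgroups of order 2 are: {e, r^2s}; {e, r^3s}; {e, r^4s}; {e, r^5}; … (11 in all).
So G has 11 subgroups of order 2.

11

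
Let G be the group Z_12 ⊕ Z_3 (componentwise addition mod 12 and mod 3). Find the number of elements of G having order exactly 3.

An element (a,b) has order lcm(ord(a), ord(b)); count pairs with lcm equal to 3.
Enumerating gives 8 such elements.

8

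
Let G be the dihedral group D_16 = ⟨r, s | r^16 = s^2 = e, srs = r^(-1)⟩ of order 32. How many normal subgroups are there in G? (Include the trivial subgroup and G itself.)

G has 36 subgroups. Checking conjugation-invariance by order — order 1: 1/1 normal; order 2: 1/17 normal; order 4: 1/9 normal; order 8: 1/5 normal; order 16: 3/3 normal; order 32: 1/1 normal.
Total normal subgroups: 8.

8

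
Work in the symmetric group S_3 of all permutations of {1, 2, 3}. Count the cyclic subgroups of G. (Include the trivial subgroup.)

A cyclic subgroup of order d is generated by each of its φ(d) elements of order d, so the cyclic subgroups of order d number (#elements of order d)/φ(d).
Cyclic subgroups by order — order 1: 1; order 2: 3; order 3: 1.
Total: 5.

5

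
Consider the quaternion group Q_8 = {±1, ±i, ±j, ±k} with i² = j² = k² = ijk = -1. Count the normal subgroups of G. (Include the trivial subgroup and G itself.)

6

G has 6 subgroups. Checking conjugation-invariance by order — order 1: 1/1 normal; order 2: 1/1 normal; order 4: 3/3 normal; order 8: 1/1 normal.
Total normal subgroups: 6.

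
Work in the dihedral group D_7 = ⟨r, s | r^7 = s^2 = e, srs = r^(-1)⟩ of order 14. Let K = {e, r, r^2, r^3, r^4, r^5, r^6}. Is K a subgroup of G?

|K| = 7 divides |G| = 14, consistent with Lagrange.
K contains the identity, every element's inverse is in K, and K is closed under ·: it is a subgroup.
In fact K = ⟨r^4⟩.

Yes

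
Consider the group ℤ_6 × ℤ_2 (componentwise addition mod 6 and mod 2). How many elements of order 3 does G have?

2

An element (a,b) has order lcm(ord(a), ord(b)); count pairs with lcm equal to 3.
Enumerating gives 2 such elements.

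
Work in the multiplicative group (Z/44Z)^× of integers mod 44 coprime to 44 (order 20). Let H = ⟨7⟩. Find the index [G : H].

|⟨7⟩| = 10 and |G| = 20.
By Lagrange, [G : H] = |G|/|H| = 20/10 = 2.

2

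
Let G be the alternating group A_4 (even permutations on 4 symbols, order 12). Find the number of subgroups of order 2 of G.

|G| = 12 and 2 | 12, so subgroups of order 2 are possible by Lagrange.
The subgroups of order 2 are: {e, (1 2)(3 4)}; {e, (1 3)(2 4)}; {e, (1 4)(2 3)}.
So G has 3 subgroups of order 2.

3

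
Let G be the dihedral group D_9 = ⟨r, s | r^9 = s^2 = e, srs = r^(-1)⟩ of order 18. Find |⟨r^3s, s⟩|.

6

|⟨r^3s⟩| = 2 and |⟨s⟩| = 2, so |H| is a multiple of lcm(2, 2) = 2 and divides |G| = 18.
Closing under the operation: H = {e, r^3, r^6, s, r^3s, r^6s}, so |H| = 6.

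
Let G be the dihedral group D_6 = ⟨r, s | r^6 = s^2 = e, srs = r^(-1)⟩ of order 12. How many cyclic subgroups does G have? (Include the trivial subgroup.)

10

Group the elements of G by the cyclic subgroup they generate; each cyclic subgroup of order d accounts for φ(d) elements.
Cyclic subgroups by order — order 1: 1; order 2: 7; order 3: 1; order 6: 1.
Total: 10.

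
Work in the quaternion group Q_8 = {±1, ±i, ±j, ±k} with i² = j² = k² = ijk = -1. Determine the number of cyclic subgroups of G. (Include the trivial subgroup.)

5

Each element a generates a cyclic subgroup ⟨a⟩; distinct elements may generate the same one (a cyclic group of order d has φ(d) generators).
Cyclic subgroups by order — order 1: 1; order 2: 1; order 4: 3.
Total: 5.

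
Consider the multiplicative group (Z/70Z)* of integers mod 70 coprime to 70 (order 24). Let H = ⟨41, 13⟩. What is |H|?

8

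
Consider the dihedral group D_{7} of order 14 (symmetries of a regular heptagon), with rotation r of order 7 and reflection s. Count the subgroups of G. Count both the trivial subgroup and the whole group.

|G| = 14, so by Lagrange every subgroup order divides 14. Divisors: 1, 2, 7, 14.
Subgroups by order — order 1: 1; order 2: 7; order 7: 1; order 14: 1.
Total: 1 + 7 + 1 + 1 = 10.

10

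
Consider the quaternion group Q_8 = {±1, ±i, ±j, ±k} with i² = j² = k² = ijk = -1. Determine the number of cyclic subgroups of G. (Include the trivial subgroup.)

5

Group the elements of G by the cyclic subgroup they generate; each cyclic subgroup of order d accounts for φ(d) elements.
Cyclic subgroups by order — order 1: 1; order 2: 1; order 4: 3.
Total: 5.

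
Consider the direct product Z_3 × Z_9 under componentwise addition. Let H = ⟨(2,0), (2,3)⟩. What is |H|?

9

|⟨(2,0)⟩| = 3 and |⟨(2,3)⟩| = 3, so |H| is a multiple of lcm(3, 3) = 3 and divides |G| = 27.
Closing under the operation: H = {(0,0), (0,3), (0,6), (1,0), (1,3), (1,6), (2,0), (2,3), (2,6)}, so |H| = 9.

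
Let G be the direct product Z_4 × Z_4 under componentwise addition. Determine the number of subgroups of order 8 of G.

|G| = 16 and 8 | 16, so subgroups of order 8 are possible by Lagrange.
The subgroups of order 8 are: {(0,0), (0,1), (0,2), (0,3), (2,0), (2,1), (2,2), (2,3)}; {(0,0), (0,2), (1,0), (1,2), (2,0), (2,2), (3,0), (3,2)}; {(0,0), (0,2), (1,1), (1,3), (2,0), (2,2), (3,1), (3,3)}.
So G has 3 subgroups of order 8.

3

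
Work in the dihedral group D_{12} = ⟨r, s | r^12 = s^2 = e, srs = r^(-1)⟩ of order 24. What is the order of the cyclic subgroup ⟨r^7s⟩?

Computing powers of r^7s: the smallest k with (r^7s)^k = e is k = 2.

2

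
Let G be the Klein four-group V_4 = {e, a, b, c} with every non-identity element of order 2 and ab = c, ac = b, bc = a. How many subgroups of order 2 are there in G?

3

|G| = 4 and 2 | 4, so subgroups of order 2 are possible by Lagrange.
The subgroups of order 2 are: {e, a}; {e, b}; {e, c}.
So G has 3 subgroups of order 2.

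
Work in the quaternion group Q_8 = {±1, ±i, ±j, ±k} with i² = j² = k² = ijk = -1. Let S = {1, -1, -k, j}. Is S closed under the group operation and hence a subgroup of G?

j ∈ S but its inverse -j ∉ S, so S is not a subgroup.

No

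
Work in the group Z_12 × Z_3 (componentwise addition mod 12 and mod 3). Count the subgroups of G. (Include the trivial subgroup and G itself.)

18

|G| = 36, so by Lagrange every subgroup order divides 36. Divisors: 1, 2, 3, 4, 6, 9, 12, 18, 36.
Subgroups by order — order 1: 1; order 2: 1; order 3: 4; order 4: 1; order 6: 4; order 9: 1; order 12: 4; order 18: 1; order 36: 1.
Total: 1 + 1 + 4 + 1 + 4 + 1 + 4 + 1 + 1 = 18.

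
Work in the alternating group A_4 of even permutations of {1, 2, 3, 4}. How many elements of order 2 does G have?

The elements of order 2 are: (1 2)(3 4), (1 3)(2 4), (1 4)(2 3).
That's 3.

3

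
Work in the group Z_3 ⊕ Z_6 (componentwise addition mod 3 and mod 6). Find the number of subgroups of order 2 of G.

|G| = 18 and 2 | 18, so subgroups of order 2 are possible by Lagrange.
The subgroups of order 2 are: {(0,0), (0,3)}.
So G has 1 subgroup of order 2.

1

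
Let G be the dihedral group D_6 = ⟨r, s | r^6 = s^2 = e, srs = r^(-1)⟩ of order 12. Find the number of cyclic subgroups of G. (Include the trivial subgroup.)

Each element a generates a cyclic subgroup ⟨a⟩; distinct elements may generate the same one (a cyclic group of order d has φ(d) generators).
Cyclic subgroups by order — order 1: 1; order 2: 7; order 3: 1; order 6: 1.
Total: 10.

10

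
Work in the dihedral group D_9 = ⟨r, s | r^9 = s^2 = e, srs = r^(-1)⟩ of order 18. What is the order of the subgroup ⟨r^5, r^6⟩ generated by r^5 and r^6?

|⟨r^5⟩| = 9 and |⟨r^6⟩| = 3, so |H| is a multiple of lcm(9, 3) = 9 and divides |G| = 18.
Closing under the operation: H = {e, r, r^2, r^3, r^4, r^5, r^6, r^7, r^8}, so |H| = 9.

9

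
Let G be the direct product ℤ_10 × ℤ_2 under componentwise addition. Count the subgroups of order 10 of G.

|G| = 20 and 10 | 20, so subgroups of order 10 are possible by Lagrange.
The subgroups of order 10 are: {(0,0), (0,1), (2,0), (2,1), (4,0), (4,1), (6,0), (6,1), (8,0), (8,1)}; {(0,0), (1,0), (2,0), (3,0), (4,0), (5,0), (6,0), (7,0), (8,0), (9,0)}; {(0,0), (1,1), (2,0), (3,1), (4,0), (5,1), (6,0), (7,1), (8,0), (9,1)}.
So G has 3 subgroups of order 10.

3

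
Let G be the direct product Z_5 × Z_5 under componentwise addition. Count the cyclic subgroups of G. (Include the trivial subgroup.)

Each element a generates a cyclic subgroup ⟨a⟩; distinct elements may generate the same one (a cyclic group of order d has φ(d) generators).
Cyclic subgroups by order — order 1: 1; order 5: 6.
Total: 7.

7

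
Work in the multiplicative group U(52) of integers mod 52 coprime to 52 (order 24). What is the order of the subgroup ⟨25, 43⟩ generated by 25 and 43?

|⟨25⟩| = 2 and |⟨43⟩| = 6, so |H| is a multiple of lcm(2, 6) = 6 and divides |G| = 24.
Closing under the operation: H = {1, 3, 9, 17, 23, 25, 27, 29, 35, 43, 49, 51}, so |H| = 12.

12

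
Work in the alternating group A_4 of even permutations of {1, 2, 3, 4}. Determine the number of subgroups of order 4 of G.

1

|G| = 12 and 4 | 12, so subgroups of order 4 are possible by Lagrange.
The subgroups of order 4 are: {e, (1 2)(3 4), (1 3)(2 4), (1 4)(2 3)}.
So G has 1 subgroup of order 4.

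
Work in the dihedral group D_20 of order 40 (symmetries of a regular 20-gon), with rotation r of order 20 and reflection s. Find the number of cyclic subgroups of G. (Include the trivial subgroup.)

Each element a generates a cyclic subgroup ⟨a⟩; distinct elements may generate the same one (a cyclic group of order d has φ(d) generators).
Cyclic subgroups by order — order 1: 1; order 2: 21; order 4: 1; order 5: 1; order 10: 1; order 20: 1.
Total: 26.

26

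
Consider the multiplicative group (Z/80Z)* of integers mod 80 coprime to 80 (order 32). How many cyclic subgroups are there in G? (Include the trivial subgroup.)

20

Group the elements of G by the cyclic subgroup they generate; each cyclic subgroup of order d accounts for φ(d) elements.
Cyclic subgroups by order — order 1: 1; order 2: 7; order 4: 12.
Total: 20.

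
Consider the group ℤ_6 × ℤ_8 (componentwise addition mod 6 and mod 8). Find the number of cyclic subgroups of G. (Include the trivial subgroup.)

16

A cyclic subgroup of order d is generated by each of its φ(d) elements of order d, so the cyclic subgroups of order d number (#elements of order d)/φ(d).
Cyclic subgroups by order — order 1: 1; order 2: 3; order 3: 1; order 4: 2; order 6: 3; order 8: 2; order 12: 2; order 24: 2.
Total: 16.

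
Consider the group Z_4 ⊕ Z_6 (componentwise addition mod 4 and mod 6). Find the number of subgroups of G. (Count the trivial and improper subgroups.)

|G| = 24, so by Lagrange every subgroup order divides 24. Divisors: 1, 2, 3, 4, 6, 8, 12, 24.
Subgroups by order — order 1: 1; order 2: 3; order 3: 1; order 4: 3; order 6: 3; order 8: 1; order 12: 3; order 24: 1.
Total: 1 + 3 + 1 + 3 + 3 + 1 + 3 + 1 = 16.

16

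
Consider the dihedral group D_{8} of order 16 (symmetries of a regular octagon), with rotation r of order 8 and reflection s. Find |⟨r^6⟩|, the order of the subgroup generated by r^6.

4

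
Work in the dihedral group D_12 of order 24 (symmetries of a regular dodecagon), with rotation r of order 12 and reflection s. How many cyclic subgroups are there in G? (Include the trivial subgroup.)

Group the elements of G by the cyclic subgroup they generate; each cyclic subgroup of order d accounts for φ(d) elements.
Cyclic subgroups by order — order 1: 1; order 2: 13; order 3: 1; order 4: 1; order 6: 1; order 12: 1.
Total: 18.

18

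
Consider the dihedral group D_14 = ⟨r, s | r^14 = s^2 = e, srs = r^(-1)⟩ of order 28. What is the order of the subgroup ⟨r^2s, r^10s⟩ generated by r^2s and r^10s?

14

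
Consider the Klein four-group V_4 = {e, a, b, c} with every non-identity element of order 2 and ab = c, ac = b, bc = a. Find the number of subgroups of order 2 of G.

|G| = 4 and 2 | 4, so subgroups of order 2 are possible by Lagrange.
The subgroups of order 2 are: {e, a}; {e, b}; {e, c}.
So G has 3 subgroups of order 2.

3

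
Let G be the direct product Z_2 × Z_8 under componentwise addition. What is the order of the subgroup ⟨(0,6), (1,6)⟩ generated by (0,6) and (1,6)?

|⟨(0,6)⟩| = 4 and |⟨(1,6)⟩| = 4, so |H| is a multiple of lcm(4, 4) = 4 and divides |G| = 16.
Closing under the operation: H = {(0,0), (0,2), (0,4), (0,6), (1,0), (1,2), (1,4), (1,6)}, so |H| = 8.

8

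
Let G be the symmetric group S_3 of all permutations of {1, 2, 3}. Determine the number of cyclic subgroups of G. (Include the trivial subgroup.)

5

Each element a generates a cyclic subgroup ⟨a⟩; distinct elements may generate the same one (a cyclic group of order d has φ(d) generators).
Cyclic subgroups by order — order 1: 1; order 2: 3; order 3: 1.
Total: 5.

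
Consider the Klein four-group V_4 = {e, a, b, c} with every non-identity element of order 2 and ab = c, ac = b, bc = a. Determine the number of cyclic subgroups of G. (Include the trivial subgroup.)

4

Each element a generates a cyclic subgroup ⟨a⟩; distinct elements may generate the same one (a cyclic group of order d has φ(d) generators).
Cyclic subgroups by order — order 1: 1; order 2: 3.
Total: 4.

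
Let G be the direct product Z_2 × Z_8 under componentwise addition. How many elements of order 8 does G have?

8

An element (a,b) has order lcm(ord(a), ord(b)); count pairs with lcm equal to 8.
Enumerating gives 8 such elements.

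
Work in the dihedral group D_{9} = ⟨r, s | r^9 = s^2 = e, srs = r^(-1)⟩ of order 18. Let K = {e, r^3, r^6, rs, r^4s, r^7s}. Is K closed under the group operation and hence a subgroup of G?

Yes

|K| = 6 divides |G| = 18, consistent with Lagrange.
K contains the identity, every element's inverse is in K, and K is closed under ·: it is a subgroup.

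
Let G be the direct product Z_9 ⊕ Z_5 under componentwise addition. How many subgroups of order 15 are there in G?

|G| = 45 and 15 | 45, so subgroups of order 15 are possible by Lagrange.
The subgroups of order 15 are: {(0,0), (0,1), (0,2), (0,3), (0,4), (3,0), (3,1), (3,2), (3,3), (3,4), (6,0), (6,1), (6,2), (6,3), (6,4)}.
So G has 1 subgroup of order 15.

1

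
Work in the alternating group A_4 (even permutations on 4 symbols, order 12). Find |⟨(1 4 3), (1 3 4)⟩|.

|⟨(1 4 3)⟩| = 3 and |⟨(1 3 4)⟩| = 3, so |H| is a multiple of lcm(3, 3) = 3 and divides |G| = 12.
Closing under the operation: H = {e, (1 3 4), (1 4 3)}, so |H| = 3.

3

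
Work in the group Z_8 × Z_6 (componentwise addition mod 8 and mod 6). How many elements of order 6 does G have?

6

An element (a,b) has order lcm(ord(a), ord(b)); count pairs with lcm equal to 6.
Enumerating gives 6 such elements.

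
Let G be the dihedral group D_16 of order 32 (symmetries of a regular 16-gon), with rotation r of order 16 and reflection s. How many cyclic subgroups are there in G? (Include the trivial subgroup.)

21

Each element a generates a cyclic subgroup ⟨a⟩; distinct elements may generate the same one (a cyclic group of order d has φ(d) generators).
Cyclic subgroups by order — order 1: 1; order 2: 17; order 4: 1; order 8: 1; order 16: 1.
Total: 21.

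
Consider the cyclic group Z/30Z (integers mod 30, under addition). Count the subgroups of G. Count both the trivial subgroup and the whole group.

8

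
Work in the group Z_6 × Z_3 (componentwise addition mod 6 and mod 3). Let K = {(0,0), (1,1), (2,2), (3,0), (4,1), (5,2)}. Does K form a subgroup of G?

|K| = 6 divides |G| = 18, consistent with Lagrange.
K contains the identity, every element's inverse is in K, and K is closed under +: it is a subgroup.
In fact K = ⟨(5,2)⟩.

Yes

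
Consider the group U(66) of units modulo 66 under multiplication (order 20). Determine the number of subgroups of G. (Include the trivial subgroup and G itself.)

|G| = 20, so by Lagrange every subgroup order divides 20. Divisors: 1, 2, 4, 5, 10, 20.
Subgroups by order — order 1: 1; order 2: 3; order 4: 1; order 5: 1; order 10: 3; order 20: 1.
Total: 1 + 3 + 1 + 1 + 3 + 1 = 10.

10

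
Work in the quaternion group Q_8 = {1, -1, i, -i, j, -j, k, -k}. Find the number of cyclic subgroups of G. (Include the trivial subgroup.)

5

A cyclic subgroup of order d is generated by each of its φ(d) elements of order d, so the cyclic subgroups of order d number (#elements of order d)/φ(d).
Cyclic subgroups by order — order 1: 1; order 2: 1; order 4: 3.
Total: 5.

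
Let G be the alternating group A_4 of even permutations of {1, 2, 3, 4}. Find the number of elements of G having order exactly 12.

No element of G has order 12 (even though 12 | 12).

0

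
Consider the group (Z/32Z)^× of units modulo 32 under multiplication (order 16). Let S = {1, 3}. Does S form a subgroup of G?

No

3 ∈ S but its inverse 11 ∉ S, so S is not a subgroup.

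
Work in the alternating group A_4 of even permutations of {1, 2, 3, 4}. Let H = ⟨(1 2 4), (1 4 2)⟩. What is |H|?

3

|⟨(1 2 4)⟩| = 3 and |⟨(1 4 2)⟩| = 3, so |H| is a multiple of lcm(3, 3) = 3 and divides |G| = 12.
Closing under the operation: H = {e, (1 2 4), (1 4 2)}, so |H| = 3.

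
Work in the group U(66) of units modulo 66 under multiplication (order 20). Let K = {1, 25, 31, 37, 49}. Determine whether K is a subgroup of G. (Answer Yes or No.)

Yes

|K| = 5 divides |G| = 20, consistent with Lagrange.
K contains the identity, every element's inverse is in K, and K is closed under ·: it is a subgroup.
In fact K = ⟨49⟩.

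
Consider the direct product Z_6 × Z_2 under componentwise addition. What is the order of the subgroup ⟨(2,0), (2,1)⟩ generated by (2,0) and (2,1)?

|⟨(2,0)⟩| = 3 and |⟨(2,1)⟩| = 6, so |H| is a multiple of lcm(3, 6) = 6 and divides |G| = 12.
Closing under the operation: H = {(0,0), (0,1), (2,0), (2,1), (4,0), (4,1)}, so |H| = 6.

6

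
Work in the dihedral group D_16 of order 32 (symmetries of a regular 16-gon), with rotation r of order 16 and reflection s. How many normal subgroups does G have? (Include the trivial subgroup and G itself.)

G has 36 subgroups. Checking conjugation-invariance by order — order 1: 1/1 normal; order 2: 1/17 normal; order 4: 1/9 normal; order 8: 1/5 normal; order 16: 3/3 normal; order 32: 1/1 normal.
Total normal subgroups: 8.

8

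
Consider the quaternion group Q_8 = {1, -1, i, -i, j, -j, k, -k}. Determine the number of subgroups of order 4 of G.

3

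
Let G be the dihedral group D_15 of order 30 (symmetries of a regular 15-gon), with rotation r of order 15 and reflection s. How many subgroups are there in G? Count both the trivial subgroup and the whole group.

|G| = 30, so by Lagrange every subgroup order divides 30. Divisors: 1, 2, 3, 5, 6, 10, 15, 30.
Subgroups by order — order 1: 1; order 2: 15; order 3: 1; order 5: 1; order 6: 5; order 10: 3; order 15: 1; order 30: 1.
Total: 1 + 15 + 1 + 1 + 5 + 3 + 1 + 1 = 28.

28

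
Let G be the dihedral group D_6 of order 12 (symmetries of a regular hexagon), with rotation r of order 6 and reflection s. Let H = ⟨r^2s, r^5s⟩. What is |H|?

|⟨r^2s⟩| = 2 and |⟨r^5s⟩| = 2, so |H| is a multiple of lcm(2, 2) = 2 and divides |G| = 12.
Closing under the operation: H = {e, r^3, r^2s, r^5s}, so |H| = 4.

4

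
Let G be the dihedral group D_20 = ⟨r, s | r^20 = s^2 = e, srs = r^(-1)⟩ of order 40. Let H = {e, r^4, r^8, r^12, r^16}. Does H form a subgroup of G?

Yes

|H| = 5 divides |G| = 40, consistent with Lagrange.
H contains the identity, every element's inverse is in H, and H is closed under ·: it is a subgroup.
In fact H = ⟨r^4⟩.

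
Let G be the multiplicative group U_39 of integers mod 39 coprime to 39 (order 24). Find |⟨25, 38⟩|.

4

|⟨25⟩| = 2 and |⟨38⟩| = 2, so |H| is a multiple of lcm(2, 2) = 2 and divides |G| = 24.
Closing under the operation: H = {1, 14, 25, 38}, so |H| = 4.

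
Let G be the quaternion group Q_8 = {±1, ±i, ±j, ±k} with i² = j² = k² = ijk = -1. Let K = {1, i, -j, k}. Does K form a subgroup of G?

No

k ∈ K but its inverse -k ∉ K, so K is not a subgroup.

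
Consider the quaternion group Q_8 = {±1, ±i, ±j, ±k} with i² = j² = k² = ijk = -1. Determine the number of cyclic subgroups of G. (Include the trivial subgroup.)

5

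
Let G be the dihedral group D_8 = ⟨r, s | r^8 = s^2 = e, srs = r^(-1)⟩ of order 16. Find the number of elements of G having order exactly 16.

No element of G has order 16 (even though 16 | 16).

0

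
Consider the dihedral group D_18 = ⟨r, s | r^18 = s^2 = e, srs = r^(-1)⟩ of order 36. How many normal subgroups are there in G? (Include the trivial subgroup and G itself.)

9

G has 45 subgroups. Checking conjugation-invariance by order — order 1: 1/1 normal; order 2: 1/19 normal; order 3: 1/1 normal; order 4: 0/9 normal; order 6: 1/7 normal; order 9: 1/1 normal; order 12: 0/3 normal; order 18: 3/3 normal; order 36: 1/1 normal.
Total normal subgroups: 9.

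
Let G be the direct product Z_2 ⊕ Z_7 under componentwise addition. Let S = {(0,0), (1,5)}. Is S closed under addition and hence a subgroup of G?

No

(1,5) ∈ S but its inverse (1,2) ∉ S, so S is not a subgroup.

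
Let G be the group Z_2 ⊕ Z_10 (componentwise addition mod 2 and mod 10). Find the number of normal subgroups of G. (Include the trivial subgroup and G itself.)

10

G is abelian, so every subgroup is normal.
G has 10 subgroups in total, hence 10 normal subgroups.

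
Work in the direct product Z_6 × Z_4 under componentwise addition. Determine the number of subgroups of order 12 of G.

3

|G| = 24 and 12 | 24, so subgroups of order 12 are possible by Lagrange.
The subgroups of order 12 are: {(0,0), (0,1), (0,2), (0,3), (2,0), (2,1), (2,2), (2,3), (4,0), (4,1), (4,2), (4,3)}; {(0,0), (0,2), (1,0), (1,2), (2,0), (2,2), (3,0), (3,2), (4,0), (4,2), (5,0), (5,2)}; {(0,0), (0,2), (1,1), (1,3), (2,0), (2,2), (3,1), (3,3), (4,0), (4,2), (5,1), (5,3)}.
So G has 3 subgroups of order 12.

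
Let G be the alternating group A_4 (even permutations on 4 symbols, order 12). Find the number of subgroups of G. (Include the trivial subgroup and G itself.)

10

|G| = 12, so by Lagrange every subgroup order divides 12. Divisors: 1, 2, 3, 4, 6, 12.
Subgroups by order — order 1: 1; order 2: 3; order 3: 4; order 4: 1; order 6: 0; order 12: 1.
Total: 1 + 3 + 4 + 1 + 0 + 1 = 10.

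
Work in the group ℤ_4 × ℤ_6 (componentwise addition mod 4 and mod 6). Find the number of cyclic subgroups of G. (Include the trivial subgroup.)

12

A cyclic subgroup of order d is generated by each of its φ(d) elements of order d, so the cyclic subgroups of order d number (#elements of order d)/φ(d).
Cyclic subgroups by order — order 1: 1; order 2: 3; order 3: 1; order 4: 2; order 6: 3; order 12: 2.
Total: 12.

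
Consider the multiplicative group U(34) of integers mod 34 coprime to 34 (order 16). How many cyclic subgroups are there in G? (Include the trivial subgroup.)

5

Group the elements of G by the cyclic subgroup they generate; each cyclic subgroup of order d accounts for φ(d) elements.
Cyclic subgroups by order — order 1: 1; order 2: 1; order 4: 1; order 8: 1; order 16: 1.
Total: 5.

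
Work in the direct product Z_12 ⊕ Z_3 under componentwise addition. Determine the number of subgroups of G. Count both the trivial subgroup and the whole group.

18

|G| = 36, so by Lagrange every subgroup order divides 36. Divisors: 1, 2, 3, 4, 6, 9, 12, 18, 36.
Subgroups by order — order 1: 1; order 2: 1; order 3: 4; order 4: 1; order 6: 4; order 9: 1; order 12: 4; order 18: 1; order 36: 1.
Total: 1 + 1 + 4 + 1 + 4 + 1 + 4 + 1 + 1 = 18.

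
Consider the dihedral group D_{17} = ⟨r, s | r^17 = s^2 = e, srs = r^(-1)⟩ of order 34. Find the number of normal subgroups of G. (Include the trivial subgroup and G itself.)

3

G has 20 subgroups. Checking conjugation-invariance by order — order 1: 1/1 normal; order 2: 0/17 normal; order 17: 1/1 normal; order 34: 1/1 normal.
Total normal subgroups: 3.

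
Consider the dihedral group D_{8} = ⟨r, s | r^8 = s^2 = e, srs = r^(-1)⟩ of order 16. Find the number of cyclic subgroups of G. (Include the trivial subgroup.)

A cyclic subgroup of order d is generated by each of its φ(d) elements of order d, so the cyclic subgroups of order d number (#elements of order d)/φ(d).
Cyclic subgroups by order — order 1: 1; order 2: 9; order 4: 1; order 8: 1.
Total: 12.

12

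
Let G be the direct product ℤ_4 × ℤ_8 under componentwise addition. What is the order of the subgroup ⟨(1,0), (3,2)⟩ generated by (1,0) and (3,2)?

16

|⟨(1,0)⟩| = 4 and |⟨(3,2)⟩| = 4, so |H| is a multiple of lcm(4, 4) = 4 and divides |G| = 32.
Closing under the operation: H = {(0,0), (0,2), (0,4), (0,6), (1,0), (1,2), (1,4), (1,6), (2,0), (2,2), (2,4), (2,6), (3,0), (3,2), (3,4), (3,6)}, so |H| = 16.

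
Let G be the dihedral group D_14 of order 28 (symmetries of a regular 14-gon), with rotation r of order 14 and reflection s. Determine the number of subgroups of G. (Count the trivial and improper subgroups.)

28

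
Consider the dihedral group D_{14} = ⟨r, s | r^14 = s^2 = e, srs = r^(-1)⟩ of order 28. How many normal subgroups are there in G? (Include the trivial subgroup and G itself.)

G has 28 subgroups. Checking conjugation-invariance by order — order 1: 1/1 normal; order 2: 1/15 normal; order 4: 0/7 normal; order 7: 1/1 normal; order 14: 3/3 normal; order 28: 1/1 normal.
Total normal subgroups: 7.

7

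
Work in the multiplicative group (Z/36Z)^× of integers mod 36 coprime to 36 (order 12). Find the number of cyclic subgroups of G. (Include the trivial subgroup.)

8

Each element a generates a cyclic subgroup ⟨a⟩; distinct elements may generate the same one (a cyclic group of order d has φ(d) generators).
Cyclic subgroups by order — order 1: 1; order 2: 3; order 3: 1; order 6: 3.
Total: 8.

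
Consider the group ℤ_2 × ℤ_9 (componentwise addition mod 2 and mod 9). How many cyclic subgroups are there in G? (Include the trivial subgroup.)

6

A cyclic subgroup of order d is generated by each of its φ(d) elements of order d, so the cyclic subgroups of order d number (#elements of order d)/φ(d).
Cyclic subgroups by order — order 1: 1; order 2: 1; order 3: 1; order 6: 1; order 9: 1; order 18: 1.
Total: 6.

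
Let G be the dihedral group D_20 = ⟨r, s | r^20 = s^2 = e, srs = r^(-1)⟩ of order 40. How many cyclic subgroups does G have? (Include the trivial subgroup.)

26

Each element a generates a cyclic subgroup ⟨a⟩; distinct elements may generate the same one (a cyclic group of order d has φ(d) generators).
Cyclic subgroups by order — order 1: 1; order 2: 21; order 4: 1; order 5: 1; order 10: 1; order 20: 1.
Total: 26.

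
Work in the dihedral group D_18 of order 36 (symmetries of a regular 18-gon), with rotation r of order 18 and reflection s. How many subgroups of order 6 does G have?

7

|G| = 36 and 6 | 36, so subgroups of order 6 are possible by Lagrange.
The subgroups of order 6 are: {e, r^6, r^12, r^4s, r^10s, r^16s}; {e, r^6, r^12, r^5s, r^11s, r^17s}; {e, r^6, r^12, s, r^6s, r^12s}; {e, r^6, r^12, rs, r^7s, r^13s}; … (7 in all).
So G has 7 subgroups of order 6.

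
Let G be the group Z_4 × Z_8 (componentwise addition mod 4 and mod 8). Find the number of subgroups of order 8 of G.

|G| = 32 and 8 | 32, so subgroups of order 8 are possible by Lagrange.
The subgroups of order 8 are: {(0,0), (0,1), (0,2), (0,3), (0,4), (0,5), (0,6), (0,7)}; {(0,0), (0,2), (0,4), (0,6), (2,0), (2,2), (2,4), (2,6)}; {(0,0), (0,2), (0,4), (0,6), (2,1), (2,3), (2,5), (2,7)}; {(0,0), (0,4), (1,0), (1,4), (2,0), (2,4), (3,0), (3,4)}; … (7 in all).
So G has 7 subgroups of order 8.

7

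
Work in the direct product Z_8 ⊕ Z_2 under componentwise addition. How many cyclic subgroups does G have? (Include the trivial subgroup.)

Group the elements of G by the cyclic subgroup they generate; each cyclic subgroup of order d accounts for φ(d) elements.
Cyclic subgroups by order — order 1: 1; order 2: 3; order 4: 2; order 8: 2.
Total: 8.

8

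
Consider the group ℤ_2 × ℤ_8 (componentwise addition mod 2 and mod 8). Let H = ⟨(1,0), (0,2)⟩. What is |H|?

|⟨(1,0)⟩| = 2 and |⟨(0,2)⟩| = 4, so |H| is a multiple of lcm(2, 4) = 4 and divides |G| = 16.
Closing under the operation: H = {(0,0), (0,2), (0,4), (0,6), (1,0), (1,2), (1,4), (1,6)}, so |H| = 8.

8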